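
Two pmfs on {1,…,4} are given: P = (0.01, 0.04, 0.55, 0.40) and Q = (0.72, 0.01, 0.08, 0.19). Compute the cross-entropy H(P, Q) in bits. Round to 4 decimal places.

H(P,Q) = −Σ p·log₂ q.
  −0.01·log₂(0.72) = 0.00474
  −0.04·log₂(0.01) = 0.26575
  −0.55·log₂(0.08) = 2.00412
  −0.40·log₂(0.19) = 0.95837
H(P,Q) = 3.2330 bits.

3.2330 bits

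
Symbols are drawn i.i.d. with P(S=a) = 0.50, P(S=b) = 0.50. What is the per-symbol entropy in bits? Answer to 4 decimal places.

1.0000 bits

H(S) = −Σ p·log₂ p.
  −(0.50)·log₂(0.50) = 0.50000
  −(0.50)·log₂(0.50) = 0.50000
Sum: 0.50000 + 0.50000 = 1.0000 bits.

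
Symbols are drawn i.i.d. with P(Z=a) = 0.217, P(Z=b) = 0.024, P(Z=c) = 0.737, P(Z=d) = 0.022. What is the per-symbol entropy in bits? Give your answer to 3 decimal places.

H(Z) = −Σ p·log₂ p.
  −(0.217)·log₂(0.217) = 0.4783
  −(0.024)·log₂(0.024) = 0.1291
  −(0.737)·log₂(0.737) = 0.3245
  −(0.022)·log₂(0.022) = 0.1211
Sum: 0.4783 + 0.1291 + 0.3245 + 0.1211 = 1.053 bits.

1.053 bits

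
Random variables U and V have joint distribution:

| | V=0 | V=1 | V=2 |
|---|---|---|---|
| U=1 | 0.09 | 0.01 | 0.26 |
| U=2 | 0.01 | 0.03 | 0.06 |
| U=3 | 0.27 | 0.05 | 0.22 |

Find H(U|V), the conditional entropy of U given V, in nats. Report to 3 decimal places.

0.852 nats

Chain rule: H(U|V) = H(U,V) − H(V).
Marginals: p(U) = (0.3600, 0.1000, 0.5400), p(V) = (0.3700, 0.0900, 0.5400).
H(U,V) = 1.7695 nats; H(V) = 0.9173 nats.
H(U|V) = 1.7695 − 0.9173 = 0.852 nats.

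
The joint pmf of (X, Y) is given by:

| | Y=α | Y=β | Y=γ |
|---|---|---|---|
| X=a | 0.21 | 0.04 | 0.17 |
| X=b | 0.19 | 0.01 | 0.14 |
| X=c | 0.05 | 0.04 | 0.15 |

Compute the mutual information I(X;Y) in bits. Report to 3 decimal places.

Marginals: p(X) = (0.4200, 0.3400, 0.2400), p(Y) = (0.4500, 0.0900, 0.4600).
I(X;Y) = H(X) + H(Y) − H(X,Y).
H(X) = 1.5490, H(Y) = 1.3464, H(X,Y) = 2.8243.
I(X;Y) = 1.5490 + 1.3464 − 2.8243 = 0.071 bits.

0.071 bits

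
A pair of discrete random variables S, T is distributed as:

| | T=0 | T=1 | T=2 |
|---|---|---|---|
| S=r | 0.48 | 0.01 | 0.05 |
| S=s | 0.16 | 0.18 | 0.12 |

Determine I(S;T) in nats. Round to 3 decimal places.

0.188 nats

Marginals: p(S) = (0.5400, 0.4600), p(T) = (0.6400, 0.1900, 0.1700).
I(S;T) = H(S) + H(T) − H(S,T).
H(S) = 0.6899, H(T) = 0.9024, H(S,T) = 1.4045.
I(S;T) = 0.6899 + 0.9024 − 1.4045 = 0.188 nats.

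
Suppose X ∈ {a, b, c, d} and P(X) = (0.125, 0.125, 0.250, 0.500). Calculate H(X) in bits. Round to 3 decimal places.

1.750 bits

H(X) = −Σ p·log₂ p.
  −(0.125)·log₂(0.125) = 0.3750
  −(0.125)·log₂(0.125) = 0.3750
  −(0.250)·log₂(0.250) = 0.5000
  −(0.500)·log₂(0.500) = 0.5000
Sum: 0.3750 + 0.3750 + 0.5000 + 0.5000 = 1.750 bits.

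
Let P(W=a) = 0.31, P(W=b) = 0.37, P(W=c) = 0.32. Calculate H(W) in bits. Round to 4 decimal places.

H(W) = −Σ p·log₂ p.
  −(0.31)·log₂(0.31) = 0.52379
  −(0.37)·log₂(0.37) = 0.53073
  −(0.32)·log₂(0.32) = 0.52603
Sum: 0.52379 + 0.53073 + 0.52603 = 1.5806 bits.

1.5806 bits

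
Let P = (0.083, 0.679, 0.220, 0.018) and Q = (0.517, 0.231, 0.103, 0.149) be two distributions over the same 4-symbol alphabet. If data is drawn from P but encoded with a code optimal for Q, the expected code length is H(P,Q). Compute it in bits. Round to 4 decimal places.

2.2853 bits

H(P,Q) = −Σ p·log₂ q.
  −0.083·log₂(0.517) = 0.07900
  −0.679·log₂(0.231) = 1.43543
  −0.220·log₂(0.103) = 0.72144
  −0.018·log₂(0.149) = 0.04944
H(P,Q) = 2.2853 bits.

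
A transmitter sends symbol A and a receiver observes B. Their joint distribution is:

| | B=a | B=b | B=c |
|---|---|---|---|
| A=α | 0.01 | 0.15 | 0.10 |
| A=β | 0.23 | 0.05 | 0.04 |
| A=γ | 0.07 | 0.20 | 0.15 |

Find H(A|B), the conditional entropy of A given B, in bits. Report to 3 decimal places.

Chain rule: H(A|B) = H(A,B) − H(B).
Marginals: p(A) = (0.2600, 0.3200, 0.4200), p(B) = (0.3100, 0.4000, 0.2900).
H(A,B) = 2.8422 bits; H(B) = 1.5705 bits.
H(A|B) = 2.8422 − 1.5705 = 1.272 bits.

1.272 bits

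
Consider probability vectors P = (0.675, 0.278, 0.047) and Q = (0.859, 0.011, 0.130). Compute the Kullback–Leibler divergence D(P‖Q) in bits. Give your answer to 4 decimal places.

D(P‖Q) = Σ p·log₂(p/q).
  0.675·log₂(0.675/0.859) = -0.23475
  0.278·log₂(0.278/0.011) = 1.29534
  0.047·log₂(0.047/0.130) = -0.06899
D(P‖Q) = 0.9916 bits.

0.9916 bits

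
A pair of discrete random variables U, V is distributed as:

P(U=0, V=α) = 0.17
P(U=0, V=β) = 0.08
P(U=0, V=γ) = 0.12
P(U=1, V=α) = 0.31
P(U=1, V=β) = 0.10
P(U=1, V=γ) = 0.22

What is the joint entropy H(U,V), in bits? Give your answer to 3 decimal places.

H(U,V) = −Σ p(x,y)·log₂ p(x,y) over all 6 cells.
  cell (0,α): −0.17·log₂0.17 = 0.4346
  cell (0,β): −0.08·log₂0.08 = 0.2915
  cell (0,γ): −0.12·log₂0.12 = 0.3671
  cell (1,α): −0.31·log₂0.31 = 0.5238
  cell (1,β): −0.10·log₂0.10 = 0.3322
  cell (1,γ): −0.22·log₂0.22 = 0.4806
Sum = 2.430 bits.

2.430 bits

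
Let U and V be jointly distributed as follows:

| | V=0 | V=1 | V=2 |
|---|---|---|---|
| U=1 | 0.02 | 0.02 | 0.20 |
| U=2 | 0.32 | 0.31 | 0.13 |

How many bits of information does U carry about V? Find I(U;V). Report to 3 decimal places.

Marginals: p(U) = (0.2400, 0.7600), p(V) = (0.3400, 0.3300, 0.3300).
I(U;V) = H(U) + H(V) − H(U,V).
H(U) = 0.7950, H(V) = 1.5848, H(U,V) = 2.1226.
I(U;V) = 0.7950 + 1.5848 − 2.1226 = 0.257 bits.

0.257 bits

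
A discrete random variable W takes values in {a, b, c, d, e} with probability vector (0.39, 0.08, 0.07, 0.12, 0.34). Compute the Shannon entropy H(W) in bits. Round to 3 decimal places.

H(W) = −Σ p·log₂ p.
  −(0.39)·log₂(0.39) = 0.5298
  −(0.08)·log₂(0.08) = 0.2915
  −(0.07)·log₂(0.07) = 0.2686
  −(0.12)·log₂(0.12) = 0.3671
  −(0.34)·log₂(0.34) = 0.5292
Sum: 0.5298 + 0.2915 + 0.2686 + 0.3671 + 0.5292 = 1.986 bits.

1.986 bits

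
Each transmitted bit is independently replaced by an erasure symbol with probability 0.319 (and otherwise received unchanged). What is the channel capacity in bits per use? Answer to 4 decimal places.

Binary erasure channel: capacity C = 1 − ε.
C = 1 − 0.319 = 0.6810 bits per channel use.

0.6810 bits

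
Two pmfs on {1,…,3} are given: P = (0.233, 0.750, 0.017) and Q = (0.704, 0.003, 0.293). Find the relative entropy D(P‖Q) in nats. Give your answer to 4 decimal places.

D(P‖Q) = Σ p·ln(p/q).
  0.233·ln(0.233/0.704) = -0.25764
  0.750·ln(0.750/0.003) = 4.14110
  0.017·ln(0.017/0.293) = -0.04840
D(P‖Q) = 3.8351 nats.

3.8351 nats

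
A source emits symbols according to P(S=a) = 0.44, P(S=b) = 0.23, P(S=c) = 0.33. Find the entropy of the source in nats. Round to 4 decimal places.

H(S) = −Σ p·ln p.
  −(0.44)·ln(0.44) = 0.36123
  −(0.23)·ln(0.23) = 0.33803
  −(0.33)·ln(0.33) = 0.36586
Sum: 0.36123 + 0.33803 + 0.36586 = 1.0651 nats.

1.0651 nats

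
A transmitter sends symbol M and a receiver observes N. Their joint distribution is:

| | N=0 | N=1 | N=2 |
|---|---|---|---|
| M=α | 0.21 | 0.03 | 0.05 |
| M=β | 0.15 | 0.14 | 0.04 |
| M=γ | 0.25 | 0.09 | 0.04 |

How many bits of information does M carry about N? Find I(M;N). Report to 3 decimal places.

Marginals: p(M) = (0.2900, 0.3300, 0.3800), p(N) = (0.6100, 0.2600, 0.1300).
I(M;N) = H(M) + H(N) − H(M,N).
H(M) = 1.5762, H(N) = 1.3229, H(M,N) = 2.8325.
I(M;N) = 1.5762 + 1.3229 − 2.8325 = 0.067 bits.

0.067 bits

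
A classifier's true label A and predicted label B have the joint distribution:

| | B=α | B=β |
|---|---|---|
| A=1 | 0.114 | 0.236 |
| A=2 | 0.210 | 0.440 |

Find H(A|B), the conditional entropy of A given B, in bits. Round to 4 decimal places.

Marginals: p(A) = (0.3500, 0.6500), p(B) = (0.3240, 0.6760).
H(A|B) = Σ p(B) · H(A|B=·).
  B=α: p=0.3240, H(A|B=α) = 0.9357
  B=β: p=0.6760, H(A|B=β) = 0.9333
Weighted sum = 0.9341 bits.

0.9341 bits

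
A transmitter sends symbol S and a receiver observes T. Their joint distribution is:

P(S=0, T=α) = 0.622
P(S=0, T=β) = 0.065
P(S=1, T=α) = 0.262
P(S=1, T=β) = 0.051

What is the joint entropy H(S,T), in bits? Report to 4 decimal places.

H(S,T) = −Σ p(x,y)·log₂ p(x,y) over all 4 cells.
  cell (0,α): −0.622·log₂0.622 = 0.42608
  cell (0,β): −0.065·log₂0.065 = 0.25632
  cell (1,α): −0.262·log₂0.262 = 0.50628
  cell (1,β): −0.051·log₂0.051 = 0.21896
Sum = 1.4076 bits.

1.4076 bits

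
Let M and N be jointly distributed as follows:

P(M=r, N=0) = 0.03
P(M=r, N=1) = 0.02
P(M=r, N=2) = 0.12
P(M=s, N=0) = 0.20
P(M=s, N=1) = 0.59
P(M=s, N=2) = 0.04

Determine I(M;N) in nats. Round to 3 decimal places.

Marginals: p(M) = (0.1700, 0.8300), p(N) = (0.2300, 0.6100, 0.1600).
I(M;N) = H(M) + H(N) − H(M,N).
H(M) = 0.4559, H(N) = 0.9328, H(M,N) = 1.1998.
I(M;N) = 0.4559 + 0.9328 − 1.1998 = 0.189 nats.

0.189 nats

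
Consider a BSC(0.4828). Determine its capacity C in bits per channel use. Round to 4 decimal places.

Binary symmetric channel: C = 1 − h₂(ε) where h₂ is the binary entropy function.
h₂(0.4828) = −0.4828·log₂0.4828 − 0.5172·log₂0.5172 = 0.9991.
C = 1 − 0.9991 = 0.0009 bits per channel use.

0.0009 bits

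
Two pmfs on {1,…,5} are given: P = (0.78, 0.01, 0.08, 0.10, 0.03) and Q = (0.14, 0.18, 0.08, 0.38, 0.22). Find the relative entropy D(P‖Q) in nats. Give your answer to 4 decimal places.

1.1176 nats

D(P‖Q) = Σ p·ln(p/q).
  0.78·ln(0.78/0.14) = 1.33977
  0.01·ln(0.01/0.18) = -0.02890
  0.08·ln(0.08/0.08) = 0.00000
  0.10·ln(0.10/0.38) = -0.13350
  0.03·ln(0.03/0.22) = -0.05977
D(P‖Q) = 1.1176 nats.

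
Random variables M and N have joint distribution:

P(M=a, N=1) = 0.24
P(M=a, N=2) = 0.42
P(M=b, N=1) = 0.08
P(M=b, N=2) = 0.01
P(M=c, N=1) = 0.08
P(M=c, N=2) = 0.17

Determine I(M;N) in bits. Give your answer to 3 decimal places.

0.075 bits

Marginals: p(M) = (0.6600, 0.0900, 0.2500), p(N) = (0.4000, 0.6000).
I(M;N) = H(M) + H(N) − H(M,N).
H(M) = 1.2083, H(N) = 0.9710, H(M,N) = 2.1038.
I(M;N) = 1.2083 + 0.9710 − 2.1038 = 0.075 bits.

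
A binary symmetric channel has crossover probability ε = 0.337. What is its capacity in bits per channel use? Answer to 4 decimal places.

0.0781 bits

Binary symmetric channel: C = 1 − h₂(ε) where h₂ is the binary entropy function.
h₂(0.337) = −0.337·log₂0.337 − 0.663·log₂0.663 = 0.9219.
C = 1 − 0.9219 = 0.0781 bits per channel use.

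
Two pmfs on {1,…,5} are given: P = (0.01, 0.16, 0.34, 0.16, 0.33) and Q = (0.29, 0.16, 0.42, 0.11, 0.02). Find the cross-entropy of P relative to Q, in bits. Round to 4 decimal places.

3.2384 bits

H(P,Q) = −Σ p·log₂ q.
  −0.01·log₂(0.29) = 0.01786
  −0.16·log₂(0.16) = 0.42302
  −0.34·log₂(0.42) = 0.42552
  −0.16·log₂(0.11) = 0.50951
  −0.33·log₂(0.02) = 1.86247
H(P,Q) = 3.2384 bits.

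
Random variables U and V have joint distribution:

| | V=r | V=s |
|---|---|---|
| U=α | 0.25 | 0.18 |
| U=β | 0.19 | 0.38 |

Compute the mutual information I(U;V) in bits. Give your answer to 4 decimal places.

0.0444 bits

Marginals: p(U) = (0.4300, 0.5700), p(V) = (0.4400, 0.5600).
I(U;V) = H(U) + H(V) − H(U,V).
H(U) = 0.9858, H(V) = 0.9896, H(U,V) = 1.9310.
I(U;V) = 0.9858 + 0.9896 − 1.9310 = 0.0444 bits.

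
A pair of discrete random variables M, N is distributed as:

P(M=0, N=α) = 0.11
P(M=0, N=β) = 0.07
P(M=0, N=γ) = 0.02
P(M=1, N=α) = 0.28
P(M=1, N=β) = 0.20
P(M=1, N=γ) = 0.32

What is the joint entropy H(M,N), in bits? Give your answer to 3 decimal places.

2.236 bits

H(M,N) = −Σ p(x,y)·log₂ p(x,y) over all 6 cells.
  cell (0,α): −0.11·log₂0.11 = 0.3503
  cell (0,β): −0.07·log₂0.07 = 0.2686
  cell (0,γ): −0.02·log₂0.02 = 0.1129
  cell (1,α): −0.28·log₂0.28 = 0.5142
  cell (1,β): −0.20·log₂0.20 = 0.4644
  cell (1,γ): −0.32·log₂0.32 = 0.5260
Sum = 2.236 bits.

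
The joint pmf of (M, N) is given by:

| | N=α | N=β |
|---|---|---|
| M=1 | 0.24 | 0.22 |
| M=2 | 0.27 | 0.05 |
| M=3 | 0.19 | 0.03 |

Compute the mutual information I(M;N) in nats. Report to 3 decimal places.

Marginals: p(M) = (0.4600, 0.3200, 0.2200), p(N) = (0.7000, 0.3000).
I(M;N) = Σ p(x,y)·ln[p(x,y)/(p(x)p(y))].
  (1,α): 0.24·ln(0.7453) = -0.0705
  (1,β): 0.22·ln(1.5942) = 0.1026
  (2,α): 0.27·ln(1.2054) = 0.0504
  (2,β): 0.05·ln(0.5208) = -0.0326
  (3,α): 0.19·ln(1.2338) = 0.0399
  (3,β): 0.03·ln(0.4545) = -0.0237
Sum = 0.066 nats.

0.066 nats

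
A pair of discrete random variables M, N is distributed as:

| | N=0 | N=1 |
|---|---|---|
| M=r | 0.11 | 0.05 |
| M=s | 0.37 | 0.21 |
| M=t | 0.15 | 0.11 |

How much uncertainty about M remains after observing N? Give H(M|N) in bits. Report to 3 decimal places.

1.380 bits

Marginals: p(M) = (0.1600, 0.5800, 0.2600), p(N) = (0.6300, 0.3700).
H(M|N) = Σ p(N) · H(M|N=·).
  N=0: p=0.6300, H(M|N=0) = 1.3835
  N=1: p=0.3700, H(M|N=1) = 1.3743
Weighted sum = 1.380 bits.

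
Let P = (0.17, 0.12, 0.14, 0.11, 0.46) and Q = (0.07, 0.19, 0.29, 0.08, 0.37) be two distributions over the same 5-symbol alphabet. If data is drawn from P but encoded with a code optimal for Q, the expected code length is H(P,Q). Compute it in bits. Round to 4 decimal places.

2.2504 bits

H(P,Q) = −Σ p·log₂ q.
  −0.17·log₂(0.07) = 0.65221
  −0.12·log₂(0.19) = 0.28751
  −0.14·log₂(0.29) = 0.25002
  −0.11·log₂(0.08) = 0.40082
  −0.46·log₂(0.37) = 0.65983
H(P,Q) = 2.2504 bits.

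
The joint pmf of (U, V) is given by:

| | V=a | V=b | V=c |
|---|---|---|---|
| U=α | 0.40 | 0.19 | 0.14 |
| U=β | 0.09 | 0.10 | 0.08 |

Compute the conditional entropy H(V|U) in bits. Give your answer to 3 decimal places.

Marginals: p(U) = (0.7300, 0.2700), p(V) = (0.4900, 0.2900, 0.2200).
H(V|U) = Σ p(U) · H(V|U=·).
  U=α: p=0.7300, H(V|U=α) = 1.4379
  U=β: p=0.2700, H(V|U=β) = 1.5790
Weighted sum = 1.476 bits.

1.476 bits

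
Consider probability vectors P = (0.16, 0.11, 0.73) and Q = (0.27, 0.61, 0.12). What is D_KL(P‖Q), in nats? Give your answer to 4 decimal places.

D(P‖Q) = Σ p·ln(p/q).
  0.16·ln(0.16/0.27) = -0.08372
  0.11·ln(0.11/0.61) = -0.18843
  0.73·ln(0.73/0.12) = 1.31805
D(P‖Q) = 1.0459 nats.

1.0459 nats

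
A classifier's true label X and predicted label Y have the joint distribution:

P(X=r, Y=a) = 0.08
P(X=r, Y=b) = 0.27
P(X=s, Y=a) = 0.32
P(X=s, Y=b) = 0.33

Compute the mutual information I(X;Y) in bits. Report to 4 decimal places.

0.0496 bits

Marginals: p(X) = (0.3500, 0.6500), p(Y) = (0.4000, 0.6000).
I(X;Y) = Σ p(x,y)·log₂[p(x,y)/(p(x)p(y))].
  (r,a): 0.08·log₂(0.5714) = -0.06459
  (r,b): 0.27·log₂(1.2857) = 0.09789
  (s,a): 0.32·log₂(1.2308) = 0.09586
  (s,b): 0.33·log₂(0.8462) = -0.07953
Sum = 0.0496 bits.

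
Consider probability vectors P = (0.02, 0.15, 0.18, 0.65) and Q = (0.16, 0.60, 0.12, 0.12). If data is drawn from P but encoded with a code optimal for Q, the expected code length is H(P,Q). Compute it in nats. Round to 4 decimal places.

H(P,Q) = −Σ p·ln q.
  −0.02·ln(0.16) = 0.03665
  −0.15·ln(0.60) = 0.07662
  −0.18·ln(0.12) = 0.38165
  −0.65·ln(0.12) = 1.37817
H(P,Q) = 1.8731 nats.

1.8731 nats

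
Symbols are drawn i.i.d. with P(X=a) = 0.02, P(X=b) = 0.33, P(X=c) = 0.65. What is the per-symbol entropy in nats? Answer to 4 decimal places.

0.7241 nats

H(X) = −Σ p·ln p.
  −(0.02)·ln(0.02) = 0.07824
  −(0.33)·ln(0.33) = 0.36586
  −(0.65)·ln(0.65) = 0.28001
Sum: 0.07824 + 0.36586 + 0.28001 = 0.7241 nats.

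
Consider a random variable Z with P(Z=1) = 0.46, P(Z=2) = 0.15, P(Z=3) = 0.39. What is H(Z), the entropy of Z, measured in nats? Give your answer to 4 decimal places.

H(Z) = −Σ p·ln p.
  −(0.46)·ln(0.46) = 0.35720
  −(0.15)·ln(0.15) = 0.28457
  −(0.39)·ln(0.39) = 0.36723
Sum: 0.35720 + 0.28457 + 0.36723 = 1.0090 nats.

1.0090 nats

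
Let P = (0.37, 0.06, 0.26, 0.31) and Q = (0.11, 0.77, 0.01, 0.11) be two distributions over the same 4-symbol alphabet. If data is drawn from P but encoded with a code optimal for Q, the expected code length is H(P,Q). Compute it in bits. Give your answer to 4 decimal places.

H(P,Q) = −Σ p·log₂ q.
  −0.37·log₂(0.11) = 1.17824
  −0.06·log₂(0.77) = 0.02262
  −0.26·log₂(0.01) = 1.72740
  −0.31·log₂(0.11) = 0.98717
H(P,Q) = 3.9154 bits.

3.9154 bits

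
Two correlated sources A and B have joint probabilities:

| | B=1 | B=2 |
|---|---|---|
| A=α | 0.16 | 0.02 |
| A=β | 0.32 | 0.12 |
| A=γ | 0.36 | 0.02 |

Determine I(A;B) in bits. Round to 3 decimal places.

Marginals: p(A) = (0.1800, 0.4400, 0.3800), p(B) = (0.8400, 0.1600).
I(A;B) = Σ p(x,y)·log₂[p(x,y)/(p(x)p(y))].
  (α,1): 0.16·log₂(1.0582) = 0.0131
  (α,2): 0.02·log₂(0.6944) = -0.0105
  (β,1): 0.32·log₂(0.8658) = -0.0665
  (β,2): 0.12·log₂(1.7045) = 0.0923
  (γ,1): 0.36·log₂(1.1278) = 0.0625
  (γ,2): 0.02·log₂(0.3289) = -0.0321
Sum = 0.059 bits.

0.059 bits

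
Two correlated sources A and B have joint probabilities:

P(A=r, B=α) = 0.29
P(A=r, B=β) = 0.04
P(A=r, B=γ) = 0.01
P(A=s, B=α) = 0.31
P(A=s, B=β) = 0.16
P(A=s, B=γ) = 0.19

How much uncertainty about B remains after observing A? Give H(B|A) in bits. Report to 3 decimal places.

1.247 bits

Chain rule: H(B|A) = H(A,B) − H(A).
Marginals: p(A) = (0.3400, 0.6600), p(B) = (0.6000, 0.2000, 0.2000).
H(A,B) = 2.1721 bits; H(A) = 0.9248 bits.
H(B|A) = 2.1721 − 0.9248 = 1.247 bits.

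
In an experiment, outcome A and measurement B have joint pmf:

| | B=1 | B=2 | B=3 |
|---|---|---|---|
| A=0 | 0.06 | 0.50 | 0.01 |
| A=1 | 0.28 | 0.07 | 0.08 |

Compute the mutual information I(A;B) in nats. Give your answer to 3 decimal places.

0.281 nats

Marginals: p(A) = (0.5700, 0.4300), p(B) = (0.3400, 0.5700, 0.0900).
I(A;B) = H(A) + H(B) − H(A,B).
H(A) = 0.6833, H(B) = 0.9039, H(A,B) = 1.3061.
I(A;B) = 0.6833 + 0.9039 − 1.3061 = 0.281 nats.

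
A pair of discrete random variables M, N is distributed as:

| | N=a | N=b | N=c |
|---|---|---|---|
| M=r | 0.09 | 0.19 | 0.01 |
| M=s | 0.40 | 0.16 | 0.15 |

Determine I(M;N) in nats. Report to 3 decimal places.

Marginals: p(M) = (0.2900, 0.7100), p(N) = (0.4900, 0.3500, 0.1600).
I(M;N) = Σ p(x,y)·ln[p(x,y)/(p(x)p(y))].
  (r,a): 0.09·ln(0.6334) = -0.0411
  (r,b): 0.19·ln(1.8719) = 0.1191
  (r,c): 0.01·ln(0.2155) = -0.0153
  (s,a): 0.40·ln(1.1498) = 0.0558
  (s,b): 0.16·ln(0.6439) = -0.0704
  (s,c): 0.15·ln(1.3204) = 0.0417
Sum = 0.090 nats.

0.090 nats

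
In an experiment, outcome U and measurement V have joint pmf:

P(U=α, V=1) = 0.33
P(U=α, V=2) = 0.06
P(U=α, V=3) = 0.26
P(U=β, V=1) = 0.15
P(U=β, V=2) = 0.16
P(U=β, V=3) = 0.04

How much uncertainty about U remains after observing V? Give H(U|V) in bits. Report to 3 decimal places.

0.786 bits

Chain rule: H(U|V) = H(U,V) − H(V).
Marginals: p(U) = (0.6500, 0.3500), p(V) = (0.4800, 0.2200, 0.3000).
H(U,V) = 2.2960 bits; H(V) = 1.5099 bits.
H(U|V) = 2.2960 − 1.5099 = 0.786 bits.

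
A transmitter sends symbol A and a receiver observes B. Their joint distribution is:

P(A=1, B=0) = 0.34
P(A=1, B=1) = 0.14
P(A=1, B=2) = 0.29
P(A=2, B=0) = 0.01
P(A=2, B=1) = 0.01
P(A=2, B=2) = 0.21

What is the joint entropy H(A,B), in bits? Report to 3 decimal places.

H(A,B) = −Σ p(x,y)·log₂ p(x,y) over all 6 cells.
  cell (1,0): −0.34·log₂0.34 = 0.5292
  cell (1,1): −0.14·log₂0.14 = 0.3971
  cell (1,2): −0.29·log₂0.29 = 0.5179
  cell (2,0): −0.01·log₂0.01 = 0.0664
  cell (2,1): −0.01·log₂0.01 = 0.0664
  cell (2,2): −0.21·log₂0.21 = 0.4728
Sum = 2.050 bits.

2.050 bits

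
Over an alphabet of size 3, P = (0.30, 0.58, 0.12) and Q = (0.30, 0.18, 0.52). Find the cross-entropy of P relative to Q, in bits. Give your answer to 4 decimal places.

H(P,Q) = −Σ p·log₂ q.
  −0.30·log₂(0.30) = 0.52109
  −0.58·log₂(0.18) = 1.43488
  −0.12·log₂(0.52) = 0.11321
H(P,Q) = 2.0692 bits.

2.0692 bits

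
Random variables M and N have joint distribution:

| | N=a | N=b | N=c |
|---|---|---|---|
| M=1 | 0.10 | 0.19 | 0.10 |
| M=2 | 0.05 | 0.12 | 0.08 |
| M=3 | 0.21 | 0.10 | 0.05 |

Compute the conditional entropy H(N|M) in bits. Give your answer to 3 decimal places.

1.455 bits

Chain rule: H(N|M) = H(M,N) − H(M).
Marginals: p(M) = (0.3900, 0.2500, 0.3600), p(N) = (0.3600, 0.4100, 0.2300).
H(M,N) = 3.0154 bits; H(M) = 1.5604 bits.
H(N|M) = 3.0154 − 1.5604 = 1.455 bits.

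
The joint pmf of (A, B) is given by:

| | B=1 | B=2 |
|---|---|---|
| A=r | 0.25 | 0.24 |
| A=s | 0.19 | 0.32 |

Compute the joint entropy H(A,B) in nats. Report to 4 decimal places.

1.3692 nats

H(A,B) = −Σ p(x,y)·ln p(x,y) over all 4 cells.
  cell (r,1): −0.25·ln0.25 = 0.34657
  cell (r,2): −0.24·ln0.24 = 0.34251
  cell (s,1): −0.19·ln0.19 = 0.31554
  cell (s,2): −0.32·ln0.32 = 0.36462
Sum = 1.3692 nats.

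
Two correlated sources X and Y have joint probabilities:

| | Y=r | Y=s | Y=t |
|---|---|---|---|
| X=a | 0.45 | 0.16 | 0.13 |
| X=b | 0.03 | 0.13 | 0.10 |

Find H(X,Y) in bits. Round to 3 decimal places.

2.191 bits

H(X,Y) = −Σ p(x,y)·log₂ p(x,y) over all 6 cells.
  cell (a,r): −0.45·log₂0.45 = 0.5184
  cell (a,s): −0.16·log₂0.16 = 0.4230
  cell (a,t): −0.13·log₂0.13 = 0.3826
  cell (b,r): −0.03·log₂0.03 = 0.1518
  cell (b,s): −0.13·log₂0.13 = 0.3826
  cell (b,t): −0.10·log₂0.10 = 0.3322
Sum = 2.191 bits.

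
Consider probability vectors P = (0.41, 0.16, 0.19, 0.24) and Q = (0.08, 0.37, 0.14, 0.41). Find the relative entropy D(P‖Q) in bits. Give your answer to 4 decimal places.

D(P‖Q) = Σ p·log₂(p/q).
  0.41·log₂(0.41/0.08) = 0.96660
  0.16·log₂(0.16/0.37) = -0.19351
  0.19·log₂(0.19/0.14) = 0.08371
  0.24·log₂(0.24/0.41) = -0.18542
D(P‖Q) = 0.6714 bits.

0.6714 bits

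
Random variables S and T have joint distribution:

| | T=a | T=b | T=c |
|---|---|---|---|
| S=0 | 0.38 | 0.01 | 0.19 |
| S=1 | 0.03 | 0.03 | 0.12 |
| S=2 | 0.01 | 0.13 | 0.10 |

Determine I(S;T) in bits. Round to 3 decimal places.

Marginals: p(S) = (0.5800, 0.1800, 0.2400), p(T) = (0.4200, 0.1700, 0.4100).
I(S;T) = H(S) + H(T) − H(S,T).
H(S) = 1.3952, H(T) = 1.4876, H(S,T) = 2.5040.
I(S;T) = 1.3952 + 1.4876 − 2.5040 = 0.379 bits.

0.379 bits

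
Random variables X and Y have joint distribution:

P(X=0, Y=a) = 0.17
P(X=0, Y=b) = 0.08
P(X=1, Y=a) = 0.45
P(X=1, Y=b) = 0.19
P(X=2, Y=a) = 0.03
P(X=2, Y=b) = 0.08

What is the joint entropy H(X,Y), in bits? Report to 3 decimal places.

2.143 bits

H(X,Y) = −Σ p(x,y)·log₂ p(x,y) over all 6 cells.
  cell (0,a): −0.17·log₂0.17 = 0.4346
  cell (0,b): −0.08·log₂0.08 = 0.2915
  cell (1,a): −0.45·log₂0.45 = 0.5184
  cell (1,b): −0.19·log₂0.19 = 0.4552
  cell (2,a): −0.03·log₂0.03 = 0.1518
  cell (2,b): −0.08·log₂0.08 = 0.2915
Sum = 2.143 bits.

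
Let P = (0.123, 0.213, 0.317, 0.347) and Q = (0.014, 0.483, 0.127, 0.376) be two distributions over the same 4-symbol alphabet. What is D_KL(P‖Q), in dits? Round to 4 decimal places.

0.1542 dits

D(P‖Q) = Σ p·log₁₀(p/q).
  0.123·log₁₀(0.123/0.014) = 0.11608
  0.213·log₁₀(0.213/0.483) = -0.07574
  0.317·log₁₀(0.317/0.127) = 0.12593
  0.347·log₁₀(0.347/0.376) = -0.01210
D(P‖Q) = 0.1542 dits.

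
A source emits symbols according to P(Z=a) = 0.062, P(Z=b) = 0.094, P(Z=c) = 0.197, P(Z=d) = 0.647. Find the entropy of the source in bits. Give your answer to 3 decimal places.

1.438 bits

H(Z) = −Σ p·log₂ p.
  −(0.062)·log₂(0.062) = 0.2487
  −(0.094)·log₂(0.094) = 0.3207
  −(0.197)·log₂(0.197) = 0.4617
  −(0.647)·log₂(0.647) = 0.4064
Sum: 0.2487 + 0.3207 + 0.4617 + 0.4064 = 1.438 bits.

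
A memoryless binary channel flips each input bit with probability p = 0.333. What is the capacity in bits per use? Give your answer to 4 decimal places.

Binary symmetric channel: C = 1 − h₂(ε) where h₂ is the binary entropy function.
h₂(0.333) = −0.333·log₂0.333 − 0.667·log₂0.667 = 0.9180.
C = 1 − 0.9180 = 0.0820 bits per channel use.

0.0820 bits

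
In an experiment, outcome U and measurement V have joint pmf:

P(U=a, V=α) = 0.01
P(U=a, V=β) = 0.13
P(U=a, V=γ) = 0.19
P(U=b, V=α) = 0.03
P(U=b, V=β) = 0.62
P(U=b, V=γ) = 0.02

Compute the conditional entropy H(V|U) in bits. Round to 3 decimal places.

Chain rule: H(V|U) = H(U,V) − H(U).
Marginals: p(U) = (0.3300, 0.6700), p(V) = (0.0400, 0.7500, 0.2100).
H(U,V) = 1.5965 bits; H(U) = 0.9149 bits.
H(V|U) = 1.5965 − 0.9149 = 0.682 bits.

0.682 bits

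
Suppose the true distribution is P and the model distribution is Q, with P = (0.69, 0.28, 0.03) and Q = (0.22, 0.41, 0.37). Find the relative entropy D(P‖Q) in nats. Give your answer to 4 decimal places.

D(P‖Q) = Σ p·ln(p/q).
  0.69·ln(0.69/0.22) = 0.78871
  0.28·ln(0.28/0.41) = -0.10678
  0.03·ln(0.03/0.37) = -0.07537
D(P‖Q) = 0.6066 nats.

0.6066 nats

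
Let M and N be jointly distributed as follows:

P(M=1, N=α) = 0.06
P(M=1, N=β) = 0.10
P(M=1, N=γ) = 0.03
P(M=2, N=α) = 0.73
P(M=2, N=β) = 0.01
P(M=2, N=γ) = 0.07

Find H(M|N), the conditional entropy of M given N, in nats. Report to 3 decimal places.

Chain rule: H(M|N) = H(M,N) − H(N).
Marginals: p(M) = (0.1900, 0.8100), p(N) = (0.7900, 0.1100, 0.1000).
H(M,N) = 0.9662 nats; H(N) = 0.6593 nats.
H(M|N) = 0.9662 − 0.6593 = 0.307 nats.

0.307 nats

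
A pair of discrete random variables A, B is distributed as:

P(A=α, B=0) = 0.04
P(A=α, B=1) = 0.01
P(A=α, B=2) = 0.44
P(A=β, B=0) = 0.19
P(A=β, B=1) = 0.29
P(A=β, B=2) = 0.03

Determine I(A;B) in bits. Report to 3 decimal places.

Marginals: p(A) = (0.4900, 0.5100), p(B) = (0.2300, 0.3000, 0.4700).
I(A;B) = H(A) + H(B) − H(A,B).
H(A) = 0.9997, H(B) = 1.5207, H(A,B) = 1.8982.
I(A;B) = 0.9997 + 1.5207 − 1.8982 = 0.622 bits.

0.622 bits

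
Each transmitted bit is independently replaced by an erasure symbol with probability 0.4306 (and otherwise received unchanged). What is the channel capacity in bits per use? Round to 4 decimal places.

Binary erasure channel: capacity C = 1 − ε.
C = 1 − 0.4306 = 0.5694 bits per channel use.

0.5694 bits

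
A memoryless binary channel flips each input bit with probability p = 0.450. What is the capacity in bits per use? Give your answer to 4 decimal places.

Binary symmetric channel: C = 1 − h₂(ε) where h₂ is the binary entropy function.
h₂(0.450) = −0.450·log₂0.450 − 0.550·log₂0.550 = 0.9928.
C = 1 − 0.9928 = 0.0072 bits per channel use.

0.0072 bits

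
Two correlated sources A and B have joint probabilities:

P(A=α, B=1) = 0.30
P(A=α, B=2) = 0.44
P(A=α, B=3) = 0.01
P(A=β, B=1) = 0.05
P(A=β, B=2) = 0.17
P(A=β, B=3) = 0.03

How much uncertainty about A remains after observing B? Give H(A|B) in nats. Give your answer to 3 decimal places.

Marginals: p(A) = (0.7500, 0.2500), p(B) = (0.3500, 0.6100, 0.0400).
H(A|B) = Σ p(B) · H(A|B=·).
  B=1: p=0.3500, H(A|B=1) = 0.4101
  B=2: p=0.6100, H(A|B=2) = 0.5917
  B=3: p=0.0400, H(A|B=3) = 0.5623
Weighted sum = 0.527 nats.

0.527 nats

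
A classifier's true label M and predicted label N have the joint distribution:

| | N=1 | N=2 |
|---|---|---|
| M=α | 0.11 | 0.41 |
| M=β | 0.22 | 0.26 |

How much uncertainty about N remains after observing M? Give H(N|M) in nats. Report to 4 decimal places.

0.5994 nats

Marginals: p(M) = (0.5200, 0.4800), p(N) = (0.3300, 0.6700).
H(N|M) = Σ p(M) · H(N|M=·).
  M=α: p=0.5200, H(N|M=α) = 0.5160
  M=β: p=0.4800, H(N|M=β) = 0.6897
Weighted sum = 0.5994 nats.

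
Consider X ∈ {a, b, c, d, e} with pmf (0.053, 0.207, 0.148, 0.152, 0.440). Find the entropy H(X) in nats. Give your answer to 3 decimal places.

1.412 nats

H(X) = −Σ p·ln p.
  −(0.053)·ln(0.053) = 0.1557
  −(0.207)·ln(0.207) = 0.3260
  −(0.148)·ln(0.148) = 0.2828
  −(0.152)·ln(0.152) = 0.2863
  −(0.440)·ln(0.440) = 0.3612
Sum: 0.1557 + 0.3260 + 0.2828 + 0.2863 + 0.3612 = 1.412 nats.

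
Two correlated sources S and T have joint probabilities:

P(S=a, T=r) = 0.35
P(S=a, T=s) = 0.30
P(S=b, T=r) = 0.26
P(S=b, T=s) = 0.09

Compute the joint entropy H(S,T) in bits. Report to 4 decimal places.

H(S,T) = −Σ p(x,y)·log₂ p(x,y) over all 4 cells.
  cell (a,r): −0.35·log₂0.35 = 0.53010
  cell (a,s): −0.30·log₂0.30 = 0.52109
  cell (b,r): −0.26·log₂0.26 = 0.50529
  cell (b,s): −0.09·log₂0.09 = 0.31265
Sum = 1.8691 bits.

1.8691 bits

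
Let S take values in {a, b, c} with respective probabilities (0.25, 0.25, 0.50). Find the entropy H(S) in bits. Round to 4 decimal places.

1.5000 bits

H(S) = −Σ p·log₂ p.
  −(0.25)·log₂(0.25) = 0.50000
  −(0.25)·log₂(0.25) = 0.50000
  −(0.50)·log₂(0.50) = 0.50000
Sum: 0.50000 + 0.50000 + 0.50000 = 1.5000 bits.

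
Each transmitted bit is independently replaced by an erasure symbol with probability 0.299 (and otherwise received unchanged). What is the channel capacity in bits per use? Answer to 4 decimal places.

Binary erasure channel: capacity C = 1 − ε.
C = 1 − 0.299 = 0.7010 bits per channel use.

0.7010 bits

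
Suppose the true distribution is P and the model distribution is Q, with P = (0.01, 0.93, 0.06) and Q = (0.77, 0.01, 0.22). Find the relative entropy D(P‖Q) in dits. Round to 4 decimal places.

1.7780 dits

D(P‖Q) = Σ p·log₁₀(p/q).
  0.01·log₁₀(0.01/0.77) = -0.01886
  0.93·log₁₀(0.93/0.01) = 1.83069
  0.06·log₁₀(0.06/0.22) = -0.03386
D(P‖Q) = 1.7780 dits.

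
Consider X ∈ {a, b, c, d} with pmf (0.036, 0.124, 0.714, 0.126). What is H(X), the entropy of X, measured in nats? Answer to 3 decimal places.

H(X) = −Σ p·ln p.
  −(0.036)·ln(0.036) = 0.1197
  −(0.124)·ln(0.124) = 0.2588
  −(0.714)·ln(0.714) = 0.2405
  −(0.126)·ln(0.126) = 0.2610
Sum: 0.1197 + 0.2588 + 0.2405 + 0.2610 = 0.880 nats.

0.880 nats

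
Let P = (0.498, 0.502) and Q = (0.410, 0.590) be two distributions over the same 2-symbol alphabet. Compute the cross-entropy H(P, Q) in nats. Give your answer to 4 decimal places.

H(P,Q) = −Σ p·ln q.
  −0.498·ln(0.410) = 0.44402
  −0.502·ln(0.590) = 0.26487
H(P,Q) = 0.7089 nats.

0.7089 nats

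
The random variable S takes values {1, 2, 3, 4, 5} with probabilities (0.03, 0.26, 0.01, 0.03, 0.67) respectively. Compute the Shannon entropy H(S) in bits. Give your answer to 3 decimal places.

1.262 bits

H(S) = −Σ p·log₂ p.
  −(0.03)·log₂(0.03) = 0.1518
  −(0.26)·log₂(0.26) = 0.5053
  −(0.01)·log₂(0.01) = 0.0664
  −(0.03)·log₂(0.03) = 0.1518
  −(0.67)·log₂(0.67) = 0.3871
Sum: 0.1518 + 0.5053 + 0.0664 + 0.1518 + 0.3871 = 1.262 bits.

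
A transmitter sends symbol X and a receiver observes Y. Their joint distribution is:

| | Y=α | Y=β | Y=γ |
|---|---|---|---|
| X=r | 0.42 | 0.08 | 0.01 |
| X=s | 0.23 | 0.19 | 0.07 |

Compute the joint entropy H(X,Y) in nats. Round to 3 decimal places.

1.452 nats

H(X,Y) = −Σ p(x,y)·ln p(x,y) over all 6 cells.
  cell (r,α): −0.42·ln0.42 = 0.3644
  cell (r,β): −0.08·ln0.08 = 0.2021
  cell (r,γ): −0.01·ln0.01 = 0.0461
  cell (s,α): −0.23·ln0.23 = 0.3380
  cell (s,β): −0.19·ln0.19 = 0.3155
  cell (s,γ): −0.07·ln0.07 = 0.1861
Sum = 1.452 nats.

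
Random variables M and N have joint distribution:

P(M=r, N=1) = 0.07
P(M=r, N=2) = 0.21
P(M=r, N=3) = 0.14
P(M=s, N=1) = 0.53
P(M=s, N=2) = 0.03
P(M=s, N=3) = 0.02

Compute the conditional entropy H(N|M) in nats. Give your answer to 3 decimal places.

0.629 nats

Chain rule: H(N|M) = H(M,N) − H(M).
Marginals: p(M) = (0.4200, 0.5800), p(N) = (0.6000, 0.2400, 0.1600).
H(M,N) = 1.3091 nats; H(M) = 0.6803 nats.
H(N|M) = 1.3091 − 0.6803 = 0.629 nats.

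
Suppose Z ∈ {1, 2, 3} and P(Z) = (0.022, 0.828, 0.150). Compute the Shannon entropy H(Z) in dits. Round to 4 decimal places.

H(Z) = −Σ p·log₁₀ p.
  −(0.022)·log₁₀(0.022) = 0.03647
  −(0.828)·log₁₀(0.828) = 0.06787
  −(0.150)·log₁₀(0.150) = 0.12359
Sum: 0.03647 + 0.06787 + 0.12359 = 0.2279 dits.

0.2279 dits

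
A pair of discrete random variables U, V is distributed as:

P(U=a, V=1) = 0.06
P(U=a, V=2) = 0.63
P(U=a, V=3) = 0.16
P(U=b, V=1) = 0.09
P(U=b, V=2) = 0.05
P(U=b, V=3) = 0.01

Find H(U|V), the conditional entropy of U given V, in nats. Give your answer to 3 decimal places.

0.318 nats

Marginals: p(U) = (0.8500, 0.1500), p(V) = (0.1500, 0.6800, 0.1700).
H(U|V) = Σ p(V) · H(U|V=·).
  V=1: p=0.1500, H(U|V=1) = 0.6730
  V=2: p=0.6800, H(U|V=2) = 0.2627
  V=3: p=0.1700, H(U|V=3) = 0.2237
Weighted sum = 0.318 nats.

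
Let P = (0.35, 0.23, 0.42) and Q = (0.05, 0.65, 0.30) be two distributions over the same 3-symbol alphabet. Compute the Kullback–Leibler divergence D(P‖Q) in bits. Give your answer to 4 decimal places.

0.8417 bits

D(P‖Q) = Σ p·log₂(p/q).
  0.35·log₂(0.35/0.05) = 0.98257
  0.23·log₂(0.23/0.65) = -0.34473
  0.42·log₂(0.42/0.30) = 0.20388
D(P‖Q) = 0.8417 bits.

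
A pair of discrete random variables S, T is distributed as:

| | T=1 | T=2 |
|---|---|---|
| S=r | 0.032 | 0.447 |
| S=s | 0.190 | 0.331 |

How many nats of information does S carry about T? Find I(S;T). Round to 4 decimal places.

0.0701 nats

Marginals: p(S) = (0.4790, 0.5210), p(T) = (0.2220, 0.7780).
I(S;T) = H(S) + H(T) − H(S,T).
H(S) = 0.6923, H(T) = 0.5294, H(S,T) = 1.1516.
I(S;T) = 0.6923 + 0.5294 − 1.1516 = 0.0701 nats.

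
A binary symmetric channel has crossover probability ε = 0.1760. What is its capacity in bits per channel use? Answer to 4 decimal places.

Binary symmetric channel: C = 1 − h₂(ε) where h₂ is the binary entropy function.
h₂(0.1760) = −0.1760·log₂0.1760 − 0.8240·log₂0.8240 = 0.6712.
C = 1 − 0.6712 = 0.3288 bits per channel use.

0.3288 bits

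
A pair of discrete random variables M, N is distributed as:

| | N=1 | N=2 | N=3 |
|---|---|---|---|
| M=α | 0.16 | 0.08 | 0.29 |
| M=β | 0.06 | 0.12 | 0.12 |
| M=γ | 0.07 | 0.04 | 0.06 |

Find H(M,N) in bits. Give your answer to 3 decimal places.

2.908 bits

H(M,N) = −Σ p(x,y)·log₂ p(x,y) over all 9 cells.
  cell (α,1): −0.16·log₂0.16 = 0.4230
  cell (α,2): −0.08·log₂0.08 = 0.2915
  cell (α,3): −0.29·log₂0.29 = 0.5179
  cell (β,1): −0.06·log₂0.06 = 0.2435
  cell (β,2): −0.12·log₂0.12 = 0.3671
  cell (β,3): −0.12·log₂0.12 = 0.3671
  cell (γ,1): −0.07·log₂0.07 = 0.2686
  cell (γ,2): −0.04·log₂0.04 = 0.1858
  cell (γ,3): −0.06·log₂0.06 = 0.2435
Sum = 2.908 bits.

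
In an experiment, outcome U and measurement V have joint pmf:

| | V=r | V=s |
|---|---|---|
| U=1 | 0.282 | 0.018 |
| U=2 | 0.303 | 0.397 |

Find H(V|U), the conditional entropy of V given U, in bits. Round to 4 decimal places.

0.7891 bits

Marginals: p(U) = (0.3000, 0.7000), p(V) = (0.5850, 0.4150).
H(V|U) = Σ p(U) · H(V|U=·).
  U=1: p=0.3000, H(V|U=1) = 0.3274
  U=2: p=0.7000, H(V|U=2) = 0.9870
Weighted sum = 0.7891 bits.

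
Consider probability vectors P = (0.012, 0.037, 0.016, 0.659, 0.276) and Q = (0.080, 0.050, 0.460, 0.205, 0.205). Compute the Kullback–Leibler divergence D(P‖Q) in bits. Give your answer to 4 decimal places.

1.1022 bits

D(P‖Q) = Σ p·log₂(p/q).
  0.012·log₂(0.012/0.080) = -0.03284
  0.037·log₂(0.037/0.050) = -0.01607
  0.016·log₂(0.016/0.460) = -0.07753
  0.659·log₂(0.659/0.205) = 1.11019
  0.276·log₂(0.276/0.205) = 0.11842
D(P‖Q) = 1.1022 bits.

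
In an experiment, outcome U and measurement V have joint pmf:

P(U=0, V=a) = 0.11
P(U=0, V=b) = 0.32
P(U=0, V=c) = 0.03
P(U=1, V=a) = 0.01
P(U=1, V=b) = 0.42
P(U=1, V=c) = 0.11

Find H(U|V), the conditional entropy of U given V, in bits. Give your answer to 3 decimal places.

0.885 bits

Marginals: p(U) = (0.4600, 0.5400), p(V) = (0.1200, 0.7400, 0.1400).
H(U|V) = Σ p(V) · H(U|V=·).
  V=a: p=0.1200, H(U|V=a) = 0.4138
  V=b: p=0.7400, H(U|V=b) = 0.9868
  V=c: p=0.1400, H(U|V=c) = 0.7496
Weighted sum = 0.885 bits.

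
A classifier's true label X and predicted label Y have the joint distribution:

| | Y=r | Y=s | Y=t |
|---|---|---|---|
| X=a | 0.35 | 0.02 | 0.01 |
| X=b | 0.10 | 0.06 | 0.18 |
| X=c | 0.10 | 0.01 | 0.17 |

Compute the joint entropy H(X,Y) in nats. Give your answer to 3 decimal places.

H(X,Y) = −Σ p(x,y)·ln p(x,y) over all 9 cells.
  cell (a,r): −0.35·ln0.35 = 0.3674
  cell (a,s): −0.02·ln0.02 = 0.0782
  cell (a,t): −0.01·ln0.01 = 0.0461
  cell (b,r): −0.10·ln0.10 = 0.2303
  cell (b,s): −0.06·ln0.06 = 0.1688
  cell (b,t): −0.18·ln0.18 = 0.3087
  cell (c,r): −0.10·ln0.10 = 0.2303
  cell (c,s): −0.01·ln0.01 = 0.0461
  cell (c,t): −0.17·ln0.17 = 0.3012
Sum = 1.777 nats.

1.777 nats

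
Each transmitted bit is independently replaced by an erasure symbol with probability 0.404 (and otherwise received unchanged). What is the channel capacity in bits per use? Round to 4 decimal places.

Binary erasure channel: capacity C = 1 − ε.
C = 1 − 0.404 = 0.5960 bits per channel use.

0.5960 bits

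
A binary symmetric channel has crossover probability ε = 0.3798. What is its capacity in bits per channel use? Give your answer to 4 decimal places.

0.0421 bits

Binary symmetric channel: C = 1 − h₂(ε) where h₂ is the binary entropy function.
h₂(0.3798) = −0.3798·log₂0.3798 − 0.6202·log₂0.6202 = 0.9579.
C = 1 − 0.9579 = 0.0421 bits per channel use.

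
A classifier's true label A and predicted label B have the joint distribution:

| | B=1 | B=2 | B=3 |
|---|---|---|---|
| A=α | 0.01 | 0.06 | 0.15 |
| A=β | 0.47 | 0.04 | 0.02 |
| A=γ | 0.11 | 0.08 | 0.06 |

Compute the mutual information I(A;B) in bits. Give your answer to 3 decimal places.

Marginals: p(A) = (0.2200, 0.5300, 0.2500), p(B) = (0.5900, 0.1800, 0.2300).
I(A;B) = Σ p(x,y)·log₂[p(x,y)/(p(x)p(y))].
  (α,1): 0.01·log₂(0.0770) = -0.0370
  (α,2): 0.06·log₂(1.5152) = 0.0360
  (α,3): 0.15·log₂(2.9644) = 0.2352
  (β,1): 0.47·log₂(1.5030) = 0.2763
  (β,2): 0.04·log₂(0.4193) = -0.0502
  (β,3): 0.02·log₂(0.1641) = -0.0522
  (γ,1): 0.11·log₂(0.7458) = -0.0466
  (γ,2): 0.08·log₂(1.7778) = 0.0664
  (γ,3): 0.06·log₂(1.0435) = 0.0037
Sum = 0.432 bits.

0.432 bits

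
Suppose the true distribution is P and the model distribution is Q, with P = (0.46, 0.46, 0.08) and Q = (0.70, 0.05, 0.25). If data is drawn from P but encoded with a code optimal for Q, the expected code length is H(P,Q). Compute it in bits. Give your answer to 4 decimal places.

2.3848 bits

H(P,Q) = −Σ p·log₂ q.
  −0.46·log₂(0.70) = 0.23670
  −0.46·log₂(0.05) = 1.98809
  −0.08·log₂(0.25) = 0.16000
H(P,Q) = 2.3848 bits.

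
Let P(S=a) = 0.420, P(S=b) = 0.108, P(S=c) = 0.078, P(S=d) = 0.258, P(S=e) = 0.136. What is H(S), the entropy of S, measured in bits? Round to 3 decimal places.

H(S) = −Σ p·log₂ p.
  −(0.420)·log₂(0.420) = 0.5256
  −(0.108)·log₂(0.108) = 0.3468
  −(0.078)·log₂(0.078) = 0.2871
  −(0.258)·log₂(0.258) = 0.5043
  −(0.136)·log₂(0.136) = 0.3915
Sum: 0.5256 + 0.3468 + 0.2871 + 0.5043 + 0.3915 = 2.055 bits.

2.055 bits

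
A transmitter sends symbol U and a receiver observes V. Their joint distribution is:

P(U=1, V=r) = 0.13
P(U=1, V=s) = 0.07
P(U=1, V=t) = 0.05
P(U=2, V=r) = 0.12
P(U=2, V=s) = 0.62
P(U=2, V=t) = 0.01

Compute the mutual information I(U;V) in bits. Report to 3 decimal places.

0.196 bits

Marginals: p(U) = (0.2500, 0.7500), p(V) = (0.2500, 0.6900, 0.0600).
I(U;V) = Σ p(x,y)·log₂[p(x,y)/(p(x)p(y))].
  (1,r): 0.13·log₂(2.0800) = 0.1374
  (1,s): 0.07·log₂(0.4058) = -0.0911
  (1,t): 0.05·log₂(3.3333) = 0.0868
  (2,r): 0.12·log₂(0.6400) = -0.0773
  (2,s): 0.62·log₂(1.1981) = 0.1616
  (2,t): 0.01·log₂(0.2222) = -0.0217
Sum = 0.196 bits.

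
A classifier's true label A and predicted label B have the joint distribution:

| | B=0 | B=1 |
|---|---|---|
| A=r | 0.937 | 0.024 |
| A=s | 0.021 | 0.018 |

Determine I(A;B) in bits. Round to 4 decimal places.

Marginals: p(A) = (0.9610, 0.0390), p(B) = (0.9580, 0.0420).
I(A;B) = H(A) + H(B) − H(A,B).
H(A) = 0.2377, H(B) = 0.2514, H(A,B) = 0.4385.
I(A;B) = 0.2377 + 0.2514 − 0.4385 = 0.0506 bits.

0.0506 bits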